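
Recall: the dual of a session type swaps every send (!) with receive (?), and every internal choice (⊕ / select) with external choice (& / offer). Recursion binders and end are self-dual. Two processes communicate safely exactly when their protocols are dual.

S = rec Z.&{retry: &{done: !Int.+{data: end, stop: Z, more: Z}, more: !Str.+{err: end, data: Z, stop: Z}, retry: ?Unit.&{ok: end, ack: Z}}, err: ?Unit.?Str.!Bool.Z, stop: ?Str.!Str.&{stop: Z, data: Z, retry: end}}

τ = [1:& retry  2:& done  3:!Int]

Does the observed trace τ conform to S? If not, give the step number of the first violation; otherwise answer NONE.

NONE

[1] & retry  match  now at &{done: !Int.+{data: end, stop: rec Z.…, more: rec Z.…}, more: !Str.+{err: end, data: rec Z.…, stop: rec Z.…}, retry: ?Unit.&{ok: end, ack: rec Z.…}}
[2] & done  match  now at !Int.+{data: end, stop: rec Z.…, more: rec Z.…}
[3] !Int  match  now at +{data: end, stop: rec Z.…, more: rec Z.…}
all 3 steps conform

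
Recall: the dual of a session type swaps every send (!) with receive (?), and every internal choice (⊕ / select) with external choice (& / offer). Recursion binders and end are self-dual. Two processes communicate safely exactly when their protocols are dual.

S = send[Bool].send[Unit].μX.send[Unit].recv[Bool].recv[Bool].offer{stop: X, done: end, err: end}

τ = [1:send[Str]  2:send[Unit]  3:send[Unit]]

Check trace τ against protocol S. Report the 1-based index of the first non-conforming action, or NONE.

@1 got send[Str], protocol expects send[Bool]  ✗

1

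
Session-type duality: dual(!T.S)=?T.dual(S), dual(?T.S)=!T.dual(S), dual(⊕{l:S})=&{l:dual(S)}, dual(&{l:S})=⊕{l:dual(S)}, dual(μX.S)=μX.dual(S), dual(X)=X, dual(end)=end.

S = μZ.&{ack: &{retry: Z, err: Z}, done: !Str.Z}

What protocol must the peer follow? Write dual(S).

μZ.⊕{ack: ⊕{retry: Z, err: Z}, done: ?Str.Z}

μZ → μZ  (μ self-dual)
  &{ack,done} → ⊕{ack,done}  (&→⊕)
    [ack]
      &{retry,err} → ⊕{retry,err}  (&→⊕)
        [retry]
          Z self-dual
        [err]
          Z self-dual
    [done]
      !Str → ?Str
        Z self-dual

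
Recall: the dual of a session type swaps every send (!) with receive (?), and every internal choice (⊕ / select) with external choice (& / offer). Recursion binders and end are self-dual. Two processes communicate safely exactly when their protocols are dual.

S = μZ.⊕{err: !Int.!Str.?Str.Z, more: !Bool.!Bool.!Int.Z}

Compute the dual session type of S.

μZ.&{err: ?Int.?Str.!Str.Z, more: ?Bool.?Bool.?Int.Z}

μZ ↦ μZ  (binder kept)
  ⊕{err,more} ↦ &{err,more}  (⊕→&)
    • err:
      !Int ↦ ?Int
        !Str ↦ ?Str
          ?Str ↦ !Str
            dual(Z) = Z
    • more:
      !Bool ↦ ?Bool
        !Bool ↦ ?Bool
          !Int ↦ ?Int
            dual(Z) = Z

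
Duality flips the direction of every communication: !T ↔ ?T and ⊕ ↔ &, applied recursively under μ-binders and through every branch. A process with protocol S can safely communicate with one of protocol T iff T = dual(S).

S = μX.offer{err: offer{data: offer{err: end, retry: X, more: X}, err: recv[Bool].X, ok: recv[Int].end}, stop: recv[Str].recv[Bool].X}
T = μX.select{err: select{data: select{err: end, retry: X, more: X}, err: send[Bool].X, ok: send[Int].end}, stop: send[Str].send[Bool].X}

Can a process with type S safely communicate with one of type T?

μX | μX  match (binder kept)
  offer{err,stop} | select{err,stop}  match labels match
    [err]
      offer{data,err,ok} | select{data,err,ok}  match labels match
        [data]
          offer{err,retry,more} | select{err,retry,more}  match labels match
            [err]
              end | end  match
            [retry]
              X | X  match
            [more]
              X | X  match
        [err]
          recv[Bool] | send[Bool]  match
            X | X  match
        [ok]
          recv[Int] | send[Int]  match
            end | end  match
    [stop]
      recv[Str] | send[Str]  match
        recv[Bool] | send[Bool]  match
          X | X  match

YES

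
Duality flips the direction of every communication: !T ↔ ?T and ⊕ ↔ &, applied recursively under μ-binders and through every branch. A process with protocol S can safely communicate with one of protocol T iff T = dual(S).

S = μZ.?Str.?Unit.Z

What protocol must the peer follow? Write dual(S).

μZ → μZ  (binder kept)
  ?Str → !Str
    ?Unit → !Unit
      Z ↦ Z

μZ.!Str.!Unit.Z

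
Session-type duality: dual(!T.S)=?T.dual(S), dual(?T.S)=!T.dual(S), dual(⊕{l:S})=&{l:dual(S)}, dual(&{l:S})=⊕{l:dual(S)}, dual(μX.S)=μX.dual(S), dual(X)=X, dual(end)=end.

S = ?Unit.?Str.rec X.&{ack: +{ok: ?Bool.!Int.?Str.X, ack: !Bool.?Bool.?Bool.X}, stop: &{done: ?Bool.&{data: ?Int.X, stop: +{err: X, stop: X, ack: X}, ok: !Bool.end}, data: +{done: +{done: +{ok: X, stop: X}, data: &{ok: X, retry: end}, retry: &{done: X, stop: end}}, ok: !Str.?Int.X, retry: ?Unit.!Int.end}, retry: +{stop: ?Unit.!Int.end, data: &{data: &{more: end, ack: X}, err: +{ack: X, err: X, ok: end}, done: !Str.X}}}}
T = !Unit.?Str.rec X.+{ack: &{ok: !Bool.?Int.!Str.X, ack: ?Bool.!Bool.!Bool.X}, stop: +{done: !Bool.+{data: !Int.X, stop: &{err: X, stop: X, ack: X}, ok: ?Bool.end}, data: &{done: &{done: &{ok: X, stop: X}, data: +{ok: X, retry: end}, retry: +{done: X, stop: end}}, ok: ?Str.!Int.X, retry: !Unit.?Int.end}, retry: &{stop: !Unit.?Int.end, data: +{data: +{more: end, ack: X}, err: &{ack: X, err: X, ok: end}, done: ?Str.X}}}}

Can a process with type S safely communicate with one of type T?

?Unit vs !Unit  match
  ?Str vs ?Str  ✗ same direction on both sides — not dual

NO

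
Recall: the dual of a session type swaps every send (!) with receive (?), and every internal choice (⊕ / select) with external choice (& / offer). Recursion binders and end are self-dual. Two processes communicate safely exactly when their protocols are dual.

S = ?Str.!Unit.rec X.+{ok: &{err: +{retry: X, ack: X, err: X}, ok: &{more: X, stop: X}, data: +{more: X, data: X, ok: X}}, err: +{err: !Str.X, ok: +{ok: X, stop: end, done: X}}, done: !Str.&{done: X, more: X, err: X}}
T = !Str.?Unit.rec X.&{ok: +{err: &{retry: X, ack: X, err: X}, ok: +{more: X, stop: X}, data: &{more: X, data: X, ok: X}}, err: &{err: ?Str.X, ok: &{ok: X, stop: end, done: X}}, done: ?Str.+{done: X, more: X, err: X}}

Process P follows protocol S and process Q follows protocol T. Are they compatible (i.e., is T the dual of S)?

YES

?Str | !Str  match
  !Unit | ?Unit  match
    rec X | rec X  match (μ self-dual)
      +{ok,err,done} | &{ok,err,done}  match label sets agree
        [ok]
          &{err,ok,data} | +{err,ok,data}  match label sets agree
            [err]
              +{retry,ack,err} | &{retry,ack,err}  match label sets agree
                [retry]
                  X | X  match
                [ack]
                  X | X  match
                [err]
                  X | X  match
            [ok]
              &{more,stop} | +{more,stop}  match label sets agree
                [more]
                  X | X  match
                [stop]
                  X | X  match
            [data]
              +{more,data,ok} | &{more,data,ok}  match label sets agree
                [more]
                  X | X  match
                [data]
                  X | X  match
                [ok]
                  X | X  match
        [err]
          +{err,ok} | &{err,ok}  match label sets agree
            [err]
              !Str | ?Str  match
                X | X  match
            [ok]
              +{ok,stop,done} | &{ok,stop,done}  match label sets agree
                [ok]
                  X | X  match
                [stop]
                  end | end  match
                [done]
                  X | X  match
        [done]
          !Str | ?Str  match
            &{done,more,err} | +{done,more,err}  match label sets agree
              [done]
                X | X  match
              [more]
                X | X  match
              [err]
                X | X  match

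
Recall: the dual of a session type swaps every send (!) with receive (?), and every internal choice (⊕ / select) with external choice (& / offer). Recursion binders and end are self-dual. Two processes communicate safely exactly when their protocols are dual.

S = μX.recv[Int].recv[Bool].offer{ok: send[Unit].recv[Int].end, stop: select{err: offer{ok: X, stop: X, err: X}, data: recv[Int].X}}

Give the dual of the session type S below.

μX.send[Int].send[Bool].select{ok: recv[Unit].send[Int].end, stop: offer{err: select{ok: X, stop: X, err: X}, data: send[Int].X}}

μX → μX  (binder kept)
  recv[Int] → send[Int]
    recv[Bool] → send[Bool]
      offer{ok,stop} → select{ok,stop}  (offer→select)
        • ok:
          send[Unit] → recv[Unit]
            recv[Int] → send[Int]
              end ↦ end
        • stop:
          select{err,data} → offer{err,data}  (internal→external)
            • err:
              offer{ok,stop,err} → select{ok,stop,err}  (offer→select)
                • ok:
                  X ↦ X
                • stop:
                  X ↦ X
                • err:
                  X ↦ X
            • data:
              recv[Int] → send[Int]
                X ↦ X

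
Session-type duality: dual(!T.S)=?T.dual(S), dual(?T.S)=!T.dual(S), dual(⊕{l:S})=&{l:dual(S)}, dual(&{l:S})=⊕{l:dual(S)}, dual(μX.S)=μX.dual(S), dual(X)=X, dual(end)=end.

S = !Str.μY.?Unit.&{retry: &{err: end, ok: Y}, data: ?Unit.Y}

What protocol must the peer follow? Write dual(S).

?Str.μY.!Unit.⊕{retry: ⊕{err: end, ok: Y}, data: !Unit.Y}

!Str → ?Str
  μY → μY  (μ self-dual)
    ?Unit → !Unit
      &{retry,data} → ⊕{retry,data}  (offer→select)
        • retry:
          &{err,ok} → ⊕{err,ok}  (offer→select)
            • err:
              end ↦ end
            • ok:
              Y ↦ Y
        • data:
          ?Unit → !Unit
            Y ↦ Y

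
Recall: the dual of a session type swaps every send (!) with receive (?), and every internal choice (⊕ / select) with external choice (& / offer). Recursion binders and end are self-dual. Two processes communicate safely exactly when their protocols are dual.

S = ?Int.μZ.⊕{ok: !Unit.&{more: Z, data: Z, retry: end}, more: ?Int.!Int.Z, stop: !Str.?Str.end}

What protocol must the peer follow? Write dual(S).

?Int → !Int
  μZ → μZ  (rec unchanged)
    ⊕{ok,more,stop} → &{ok,more,stop}  (select→offer)
      case ok:
        !Unit → ?Unit
          &{more,data,retry} → ⊕{more,data,retry}  (external→internal)
            case more:
              dual(Z) = Z
            case data:
              dual(Z) = Z
            case retry:
              dual(end) = end
      case more:
        ?Int → !Int
          !Int → ?Int
            dual(Z) = Z
      case stop:
        !Str → ?Str
          ?Str → !Str
            dual(end) = end

!Int.μZ.&{ok: ?Unit.⊕{more: Z, data: Z, retry: end}, more: !Int.?Int.Z, stop: ?Str.!Str.end}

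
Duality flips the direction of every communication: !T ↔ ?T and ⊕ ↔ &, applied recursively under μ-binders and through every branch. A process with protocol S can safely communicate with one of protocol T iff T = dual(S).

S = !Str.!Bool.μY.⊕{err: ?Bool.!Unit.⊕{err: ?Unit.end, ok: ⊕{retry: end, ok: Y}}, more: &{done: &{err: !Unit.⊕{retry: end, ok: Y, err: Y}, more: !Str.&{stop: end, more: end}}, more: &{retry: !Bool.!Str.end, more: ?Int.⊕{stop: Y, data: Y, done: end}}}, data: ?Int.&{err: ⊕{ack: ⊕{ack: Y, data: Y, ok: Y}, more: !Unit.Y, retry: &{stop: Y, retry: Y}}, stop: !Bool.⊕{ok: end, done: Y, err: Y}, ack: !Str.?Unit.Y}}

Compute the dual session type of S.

!Str ↦ ?Str
  !Bool ↦ ?Bool
    μY ↦ μY  (μ self-dual)
      ⊕{err,more,data} ↦ &{err,more,data}  (select→offer)
        [err]
          ?Bool ↦ !Bool
            !Unit ↦ ?Unit
              ⊕{err,ok} ↦ &{err,ok}  (select→offer)
                [err]
                  ?Unit ↦ !Unit
                    dual(end) = end
                [ok]
                  ⊕{retry,ok} ↦ &{retry,ok}  (select→offer)
                    [retry]
                      dual(end) = end
                    [ok]
                      dual(Y) = Y
        [more]
          &{done,more} ↦ ⊕{done,more}  (&→⊕)
            [done]
              &{err,more} ↦ ⊕{err,more}  (&→⊕)
                [err]
                  !Unit ↦ ?Unit
                    ⊕{retry,ok,err} ↦ &{retry,ok,err}  (select→offer)
                      [retry]
                        dual(end) = end
                      [ok]
                        dual(Y) = Y
                      [err]
                        dual(Y) = Y
                [more]
                  !Str ↦ ?Str
                    &{stop,more} ↦ ⊕{stop,more}  (&→⊕)
                      [stop]
                        dual(end) = end
                      [more]
                        dual(end) = end
            [more]
              &{retry,more} ↦ ⊕{retry,more}  (&→⊕)
                [retry]
                  !Bool ↦ ?Bool
                    !Str ↦ ?Str
                      dual(end) = end
                [more]
                  ?Int ↦ !Int
                    ⊕{stop,data,done} ↦ &{stop,data,done}  (select→offer)
                      [stop]
                        dual(Y) = Y
                      [data]
                        dual(Y) = Y
                      [done]
                        dual(end) = end
        [data]
          ?Int ↦ !Int
            &{err,stop,ack} ↦ ⊕{err,stop,ack}  (&→⊕)
              [err]
                ⊕{ack,more,retry} ↦ &{ack,more,retry}  (select→offer)
                  [ack]
                    ⊕{ack,data,ok} ↦ &{ack,data,ok}  (select→offer)
                      [ack]
                        dual(Y) = Y
                      [data]
                        dual(Y) = Y
                      [ok]
                        dual(Y) = Y
                  [more]
                    !Unit ↦ ?Unit
                      dual(Y) = Y
                  [retry]
                    &{stop,retry} ↦ ⊕{stop,retry}  (&→⊕)
                      [stop]
                        dual(Y) = Y
                      [retry]
                        dual(Y) = Y
              [stop]
                !Bool ↦ ?Bool
                  ⊕{ok,done,err} ↦ &{ok,done,err}  (select→offer)
                    [ok]
                      dual(end) = end
                    [done]
                      dual(Y) = Y
                    [err]
                      dual(Y) = Y
              [ack]
                !Str ↦ ?Str
                  ?Unit ↦ !Unit
                    dual(Y) = Y

?Str.?Bool.μY.&{err: !Bool.?Unit.&{err: !Unit.end, ok: &{retry: end, ok: Y}}, more: ⊕{done: ⊕{err: ?Unit.&{retry: end, ok: Y, err: Y}, more: ?Str.⊕{stop: end, more: end}}, more: ⊕{retry: ?Bool.?Str.end, more: !Int.&{stop: Y, data: Y, done: end}}}, data: !Int.⊕{err: &{ack: &{ack: Y, data: Y, ok: Y}, more: ?Unit.Y, retry: ⊕{stop: Y, retry: Y}}, stop: ?Bool.&{ok: end, done: Y, err: Y}, ack: ?Str.!Unit.Y}}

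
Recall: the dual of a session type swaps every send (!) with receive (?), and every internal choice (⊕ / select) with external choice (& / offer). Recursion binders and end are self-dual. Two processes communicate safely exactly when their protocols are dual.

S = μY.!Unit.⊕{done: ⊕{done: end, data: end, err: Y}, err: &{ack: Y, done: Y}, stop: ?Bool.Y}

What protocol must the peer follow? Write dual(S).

μY → μY  (rec unchanged)
  !Unit → ?Unit
    ⊕{done,err,stop} → &{done,err,stop}  (⊕→&)
      case done:
        ⊕{done,data,err} → &{done,data,err}  (⊕→&)
          case done:
            end ↦ end
          case data:
            end ↦ end
          case err:
            Y ↦ Y
      case err:
        &{ack,done} → ⊕{ack,done}  (&→⊕)
          case ack:
            Y ↦ Y
          case done:
            Y ↦ Y
      case stop:
        ?Bool → !Bool
          Y ↦ Y

μY.?Unit.&{done: &{done: end, data: end, err: Y}, err: ⊕{ack: Y, done: Y}, stop: !Bool.Y}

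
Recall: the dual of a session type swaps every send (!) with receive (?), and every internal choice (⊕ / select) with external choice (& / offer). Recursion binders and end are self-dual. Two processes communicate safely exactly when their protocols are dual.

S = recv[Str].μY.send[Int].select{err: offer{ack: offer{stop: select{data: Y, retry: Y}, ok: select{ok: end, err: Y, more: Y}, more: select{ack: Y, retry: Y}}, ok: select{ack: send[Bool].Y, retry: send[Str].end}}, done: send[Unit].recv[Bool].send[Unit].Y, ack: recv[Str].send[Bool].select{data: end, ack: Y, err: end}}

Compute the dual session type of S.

recv[Str] ↦ send[Str]
  μY ↦ μY  (μ self-dual)
    send[Int] ↦ recv[Int]
      select{err,done,ack} ↦ offer{err,done,ack}  (⊕→&)
        [err]
          offer{ack,ok} ↦ select{ack,ok}  (external→internal)
            [ack]
              offer{stop,ok,more} ↦ select{stop,ok,more}  (external→internal)
                [stop]
                  select{data,retry} ↦ offer{data,retry}  (⊕→&)
                    [data]
                      dual(Y) = Y
                    [retry]
                      dual(Y) = Y
                [ok]
                  select{ok,err,more} ↦ offer{ok,err,more}  (⊕→&)
                    [ok]
                      dual(end) = end
                    [err]
                      dual(Y) = Y
                    [more]
                      dual(Y) = Y
                [more]
                  select{ack,retry} ↦ offer{ack,retry}  (⊕→&)
                    [ack]
                      dual(Y) = Y
                    [retry]
                      dual(Y) = Y
            [ok]
              select{ack,retry} ↦ offer{ack,retry}  (⊕→&)
                [ack]
                  send[Bool] ↦ recv[Bool]
                    dual(Y) = Y
                [retry]
                  send[Str] ↦ recv[Str]
                    dual(end) = end
        [done]
          send[Unit] ↦ recv[Unit]
            recv[Bool] ↦ send[Bool]
              send[Unit] ↦ recv[Unit]
                dual(Y) = Y
        [ack]
          recv[Str] ↦ send[Str]
            send[Bool] ↦ recv[Bool]
              select{data,ack,err} ↦ offer{data,ack,err}  (⊕→&)
                [data]
                  dual(end) = end
                [ack]
                  dual(Y) = Y
                [err]
                  dual(end) = end

send[Str].μY.recv[Int].offer{err: select{ack: select{stop: offer{data: Y, retry: Y}, ok: offer{ok: end, err: Y, more: Y}, more: offer{ack: Y, retry: Y}}, ok: offer{ack: recv[Bool].Y, retry: recv[Str].end}}, done: recv[Unit].send[Bool].recv[Unit].Y, ack: send[Str].recv[Bool].offer{data: end, ack: Y, err: end}}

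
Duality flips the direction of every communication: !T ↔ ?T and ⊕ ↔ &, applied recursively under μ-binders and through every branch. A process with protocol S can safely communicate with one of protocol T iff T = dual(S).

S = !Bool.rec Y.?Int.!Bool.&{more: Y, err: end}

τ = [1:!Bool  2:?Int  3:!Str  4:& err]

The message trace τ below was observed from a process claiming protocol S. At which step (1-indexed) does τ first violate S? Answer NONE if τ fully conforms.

@1 !Bool  match  now at rec Y.…
@2 ?Int  match  now at !Bool.&{more: rec Y.…, err: end}
@3 got !Str, protocol expects !Bool  ✗

3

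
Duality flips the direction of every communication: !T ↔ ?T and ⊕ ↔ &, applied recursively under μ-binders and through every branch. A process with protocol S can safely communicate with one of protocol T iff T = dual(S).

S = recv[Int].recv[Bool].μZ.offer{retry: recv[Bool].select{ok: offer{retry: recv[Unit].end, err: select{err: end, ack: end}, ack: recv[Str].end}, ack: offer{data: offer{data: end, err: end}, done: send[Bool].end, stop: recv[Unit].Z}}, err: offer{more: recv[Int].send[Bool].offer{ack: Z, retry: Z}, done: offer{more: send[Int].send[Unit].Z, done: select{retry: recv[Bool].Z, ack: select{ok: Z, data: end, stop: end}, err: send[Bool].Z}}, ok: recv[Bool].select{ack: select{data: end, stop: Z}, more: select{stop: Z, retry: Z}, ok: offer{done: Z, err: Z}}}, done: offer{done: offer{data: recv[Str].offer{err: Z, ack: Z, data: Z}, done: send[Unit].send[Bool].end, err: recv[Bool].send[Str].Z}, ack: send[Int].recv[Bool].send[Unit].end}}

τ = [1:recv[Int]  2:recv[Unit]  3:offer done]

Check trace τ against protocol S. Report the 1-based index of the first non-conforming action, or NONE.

2

[1] recv[Int]  match  residual = recv[Bool].μZ.…
[2] got recv[Unit], protocol expects recv[Bool]  ✗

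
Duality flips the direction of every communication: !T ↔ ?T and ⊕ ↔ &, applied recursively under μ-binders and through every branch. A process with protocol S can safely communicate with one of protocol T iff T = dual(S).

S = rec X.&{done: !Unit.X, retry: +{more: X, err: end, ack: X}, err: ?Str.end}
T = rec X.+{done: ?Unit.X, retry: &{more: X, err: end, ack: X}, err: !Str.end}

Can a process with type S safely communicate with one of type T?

YES

rec X ‖ rec X  match (binder kept)
  &{done,retry,err} ‖ +{done,retry,err}  match labels match
    [done]
      !Unit ‖ ?Unit  match
        X ‖ X  match
    [retry]
      +{more,err,ack} ‖ &{more,err,ack}  match labels match
        [more]
          X ‖ X  match
        [err]
          end ‖ end  match
        [ack]
          X ‖ X  match
    [err]
      ?Str ‖ !Str  match
        end ‖ end  match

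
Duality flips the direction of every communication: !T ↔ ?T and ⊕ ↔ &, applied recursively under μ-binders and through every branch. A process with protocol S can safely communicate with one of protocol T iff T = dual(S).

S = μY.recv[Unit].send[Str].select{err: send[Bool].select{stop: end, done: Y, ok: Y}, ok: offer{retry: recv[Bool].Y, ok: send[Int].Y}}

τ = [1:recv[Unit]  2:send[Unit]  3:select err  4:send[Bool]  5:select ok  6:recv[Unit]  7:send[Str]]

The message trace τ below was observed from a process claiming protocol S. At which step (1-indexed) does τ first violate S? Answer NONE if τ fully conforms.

2

@1 recv[Unit]  ok  state: send[Str].select{err: send[Bool].select{stop: end, done: μY.…, ok: μY.…}, ok: offer{retry: recv[Bool].μY.…, ok: send[Int].μY.…}}
@2 got send[Unit], protocol expects send[Str]  ✗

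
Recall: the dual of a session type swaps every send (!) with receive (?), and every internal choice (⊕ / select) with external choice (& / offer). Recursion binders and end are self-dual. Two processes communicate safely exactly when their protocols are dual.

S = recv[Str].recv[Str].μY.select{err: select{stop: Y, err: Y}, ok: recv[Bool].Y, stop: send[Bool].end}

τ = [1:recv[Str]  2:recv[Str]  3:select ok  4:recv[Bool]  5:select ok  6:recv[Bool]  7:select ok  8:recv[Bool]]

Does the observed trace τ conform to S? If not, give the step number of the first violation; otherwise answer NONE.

@1 recv[Str]  ✓  residual = recv[Str].μY.…
@2 recv[Str]  ✓  residual = μY.…
@3 select ok  ✓  residual = recv[Bool].μY.…
@4 recv[Bool]  ✓  residual = μY.…
@5 select ok  ✓  residual = recv[Bool].μY.…
@6 recv[Bool]  ✓  residual = μY.…
@7 select ok  ✓  residual = recv[Bool].μY.…
@8 recv[Bool]  ✓  residual = μY.…
all 8 steps conform

NONE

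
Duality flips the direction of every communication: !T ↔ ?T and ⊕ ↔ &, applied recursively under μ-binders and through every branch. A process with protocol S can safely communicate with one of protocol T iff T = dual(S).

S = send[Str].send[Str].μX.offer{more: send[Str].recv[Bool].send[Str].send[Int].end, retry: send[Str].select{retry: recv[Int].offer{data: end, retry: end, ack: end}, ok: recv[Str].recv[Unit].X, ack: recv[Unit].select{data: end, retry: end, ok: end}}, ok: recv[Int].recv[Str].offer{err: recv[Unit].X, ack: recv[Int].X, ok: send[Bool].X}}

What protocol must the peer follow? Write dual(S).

recv[Str].recv[Str].μX.select{more: recv[Str].send[Bool].recv[Str].recv[Int].end, retry: recv[Str].offer{retry: send[Int].select{data: end, retry: end, ack: end}, ok: send[Str].send[Unit].X, ack: send[Unit].offer{data: end, retry: end, ok: end}}, ok: send[Int].send[Str].select{err: send[Unit].X, ack: send[Int].X, ok: recv[Bool].X}}

send[Str] = recv[Str]
  send[Str] = recv[Str]
    μX = μX  (binder kept)
      offer{more,retry,ok} = select{more,retry,ok}  (offer→select)
        [more]
          send[Str] = recv[Str]
            recv[Bool] = send[Bool]
              send[Str] = recv[Str]
                send[Int] = recv[Int]
                  dual(end) = end
        [retry]
          send[Str] = recv[Str]
            select{retry,ok,ack} = offer{retry,ok,ack}  (internal→external)
              [retry]
                recv[Int] = send[Int]
                  offer{data,retry,ack} = select{data,retry,ack}  (offer→select)
                    [data]
                      dual(end) = end
                    [retry]
                      dual(end) = end
                    [ack]
                      dual(end) = end
              [ok]
                recv[Str] = send[Str]
                  recv[Unit] = send[Unit]
                    dual(X) = X
              [ack]
                recv[Unit] = send[Unit]
                  select{data,retry,ok} = offer{data,retry,ok}  (internal→external)
                    [data]
                      dual(end) = end
                    [retry]
                      dual(end) = end
                    [ok]
                      dual(end) = end
        [ok]
          recv[Int] = send[Int]
            recv[Str] = send[Str]
              offer{err,ack,ok} = select{err,ack,ok}  (offer→select)
                [err]
                  recv[Unit] = send[Unit]
                    dual(X) = X
                [ack]
                  recv[Int] = send[Int]
                    dual(X) = X
                [ok]
                  send[Bool] = recv[Bool]
                    dual(X) = X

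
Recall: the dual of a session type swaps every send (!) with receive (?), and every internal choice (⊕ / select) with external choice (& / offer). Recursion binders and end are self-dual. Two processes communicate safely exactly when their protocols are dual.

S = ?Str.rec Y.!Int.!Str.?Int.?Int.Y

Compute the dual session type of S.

?Str ↦ !Str
  rec Y ↦ rec Y  (rec unchanged)
    !Int ↦ ?Int
      !Str ↦ ?Str
        ?Int ↦ !Int
          ?Int ↦ !Int
            dual(Y) = Y

!Str.rec Y.?Int.?Str.!Int.!Int.Y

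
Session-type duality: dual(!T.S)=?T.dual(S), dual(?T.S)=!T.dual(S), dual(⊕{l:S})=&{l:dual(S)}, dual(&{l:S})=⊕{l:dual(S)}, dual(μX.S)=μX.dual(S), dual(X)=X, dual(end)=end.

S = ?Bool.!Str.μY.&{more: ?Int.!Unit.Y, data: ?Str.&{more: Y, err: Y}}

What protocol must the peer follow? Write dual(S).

!Bool.?Str.μY.⊕{more: !Int.?Unit.Y, data: !Str.⊕{more: Y, err: Y}}

?Bool → !Bool
  !Str → ?Str
    μY → μY  (rec unchanged)
      &{more,data} → ⊕{more,data}  (external→internal)
        case more:
          ?Int → !Int
            !Unit → ?Unit
              dual(Y) = Y
        case data:
          ?Str → !Str
            &{more,err} → ⊕{more,err}  (external→internal)
              case more:
                dual(Y) = Y
              case err:
                dual(Y) = Y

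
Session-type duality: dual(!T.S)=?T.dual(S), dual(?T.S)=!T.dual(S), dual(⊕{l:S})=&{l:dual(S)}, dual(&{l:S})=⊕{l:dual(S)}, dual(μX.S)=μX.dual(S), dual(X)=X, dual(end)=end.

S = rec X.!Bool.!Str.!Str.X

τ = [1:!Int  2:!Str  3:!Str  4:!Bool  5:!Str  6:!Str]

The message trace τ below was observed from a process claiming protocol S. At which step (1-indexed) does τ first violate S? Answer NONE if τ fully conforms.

1

step 1: got !Int, protocol expects !Bool  ✗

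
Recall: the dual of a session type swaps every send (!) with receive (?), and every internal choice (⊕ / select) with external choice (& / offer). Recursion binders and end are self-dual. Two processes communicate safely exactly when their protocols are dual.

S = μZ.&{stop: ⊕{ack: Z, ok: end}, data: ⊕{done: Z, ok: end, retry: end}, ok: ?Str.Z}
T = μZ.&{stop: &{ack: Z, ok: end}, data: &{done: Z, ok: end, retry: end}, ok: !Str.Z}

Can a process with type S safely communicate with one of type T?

μZ | μZ  ✓ (binder kept)
  &{stop,data,ok} | &{stop,data,ok}  ✗ choice polarity not flipped — not dual

NO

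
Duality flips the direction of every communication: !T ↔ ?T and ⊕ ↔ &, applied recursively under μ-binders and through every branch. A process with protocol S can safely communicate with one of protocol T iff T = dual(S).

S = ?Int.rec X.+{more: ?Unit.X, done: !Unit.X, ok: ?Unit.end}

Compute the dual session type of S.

!Int.rec X.&{more: !Unit.X, done: ?Unit.X, ok: !Unit.end}

?Int → !Int
  rec X → rec X  (binder kept)
    +{more,done,ok} → &{more,done,ok}  (select→offer)
      case more:
        ?Unit → !Unit
          X ↦ X
      case done:
        !Unit → ?Unit
          X ↦ X
      case ok:
        ?Unit → !Unit
          end ↦ end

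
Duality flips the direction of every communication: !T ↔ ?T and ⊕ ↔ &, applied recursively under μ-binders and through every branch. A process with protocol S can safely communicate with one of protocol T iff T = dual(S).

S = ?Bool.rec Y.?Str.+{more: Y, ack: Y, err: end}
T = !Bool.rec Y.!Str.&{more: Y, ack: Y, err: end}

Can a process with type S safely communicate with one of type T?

?Bool | !Bool  match
  rec Y | rec Y  match (rec unchanged)
    ?Str | !Str  match
      +{more,ack,err} | &{more,ack,err}  match labels match
        • more:
          Y | Y  match
        • ack:
          Y | Y  match
        • err:
          end | end  match

YES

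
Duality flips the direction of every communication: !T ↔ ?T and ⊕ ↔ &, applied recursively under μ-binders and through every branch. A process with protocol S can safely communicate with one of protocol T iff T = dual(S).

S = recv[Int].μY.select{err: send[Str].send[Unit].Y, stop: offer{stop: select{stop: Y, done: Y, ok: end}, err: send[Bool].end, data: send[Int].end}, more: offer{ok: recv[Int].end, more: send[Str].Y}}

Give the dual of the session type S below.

send[Int].μY.offer{err: recv[Str].recv[Unit].Y, stop: select{stop: offer{stop: Y, done: Y, ok: end}, err: recv[Bool].end, data: recv[Int].end}, more: select{ok: send[Int].end, more: recv[Str].Y}}

recv[Int] ↦ send[Int]
  μY ↦ μY  (rec unchanged)
    select{err,stop,more} ↦ offer{err,stop,more}  (internal→external)
      • err:
        send[Str] ↦ recv[Str]
          send[Unit] ↦ recv[Unit]
            Y self-dual
      • stop:
        offer{stop,err,data} ↦ select{stop,err,data}  (&→⊕)
          • stop:
            select{stop,done,ok} ↦ offer{stop,done,ok}  (internal→external)
              • stop:
                Y self-dual
              • done:
                Y self-dual
              • ok:
                end self-dual
          • err:
            send[Bool] ↦ recv[Bool]
              end self-dual
          • data:
            send[Int] ↦ recv[Int]
              end self-dual
      • more:
        offer{ok,more} ↦ select{ok,more}  (&→⊕)
          • ok:
            recv[Int] ↦ send[Int]
              end self-dual
          • more:
            send[Str] ↦ recv[Str]
              Y self-dual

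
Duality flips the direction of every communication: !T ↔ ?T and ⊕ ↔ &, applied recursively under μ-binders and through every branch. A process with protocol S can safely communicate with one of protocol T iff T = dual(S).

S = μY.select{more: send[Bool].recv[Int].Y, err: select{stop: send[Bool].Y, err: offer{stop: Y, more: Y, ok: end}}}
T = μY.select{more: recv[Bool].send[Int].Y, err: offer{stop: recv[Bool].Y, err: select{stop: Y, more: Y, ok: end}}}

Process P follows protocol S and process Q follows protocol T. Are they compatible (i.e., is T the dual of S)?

μY ‖ μY  ok (binder kept)
  select{more,err} ‖ select{more,err}  ✗ choice polarity not flipped — not dual

NO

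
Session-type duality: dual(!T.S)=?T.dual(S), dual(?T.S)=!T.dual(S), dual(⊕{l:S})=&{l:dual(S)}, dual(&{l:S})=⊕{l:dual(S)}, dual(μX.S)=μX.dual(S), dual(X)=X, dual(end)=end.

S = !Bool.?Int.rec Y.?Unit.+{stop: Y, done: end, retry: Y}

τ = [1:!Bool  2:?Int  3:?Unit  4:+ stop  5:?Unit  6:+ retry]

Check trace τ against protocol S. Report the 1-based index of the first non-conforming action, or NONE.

[1] !Bool  match  state: ?Int.rec Y.…
[2] ?Int  match  state: rec Y.…
[3] ?Unit  match  state: +{stop: rec Y.…, done: end, retry: rec Y.…}
[4] + stop  match  state: rec Y.…
[5] ?Unit  match  state: +{stop: rec Y.…, done: end, retry: rec Y.…}
[6] + retry  match  state: rec Y.…
all 6 steps conform

NONE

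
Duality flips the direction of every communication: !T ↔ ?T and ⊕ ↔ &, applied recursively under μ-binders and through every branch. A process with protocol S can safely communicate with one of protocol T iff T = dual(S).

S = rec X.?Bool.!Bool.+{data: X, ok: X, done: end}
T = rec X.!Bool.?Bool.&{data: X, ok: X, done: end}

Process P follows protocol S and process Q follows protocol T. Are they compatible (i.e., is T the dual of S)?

rec X ‖ rec X  match (μ self-dual)
  ?Bool ‖ !Bool  match
    !Bool ‖ ?Bool  match
      +{data,ok,done} ‖ &{data,ok,done}  match same labels
        case data:
          X ‖ X  match
        case ok:
          X ‖ X  match
        case done:
          end ‖ end  match

YES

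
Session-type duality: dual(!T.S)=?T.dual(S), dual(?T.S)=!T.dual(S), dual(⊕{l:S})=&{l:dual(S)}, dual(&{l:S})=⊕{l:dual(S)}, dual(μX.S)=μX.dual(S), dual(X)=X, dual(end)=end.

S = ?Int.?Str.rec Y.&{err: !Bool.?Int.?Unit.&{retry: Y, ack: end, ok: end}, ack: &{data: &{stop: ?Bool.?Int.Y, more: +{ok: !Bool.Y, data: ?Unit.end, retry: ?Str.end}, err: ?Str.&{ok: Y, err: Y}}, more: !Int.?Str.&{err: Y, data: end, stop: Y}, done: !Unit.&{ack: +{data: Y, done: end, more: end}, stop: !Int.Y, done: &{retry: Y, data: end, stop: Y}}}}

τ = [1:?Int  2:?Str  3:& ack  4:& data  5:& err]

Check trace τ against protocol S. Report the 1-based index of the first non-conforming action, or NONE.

[1] ?Int  match  state: ?Str.rec Y.…
[2] ?Str  match  state: rec Y.…
[3] & ack  match  state: &{data: &{stop: ?Bool.?Int.rec Y.…, more: +{ok: !Bool.rec Y.…, data: ?Unit.end, retry: ?Str.end}, err: ?Str.&{ok: rec Y.…, err: rec Y.…}}, more: !Int.?Str.&{err: rec Y.…, data: end, stop: rec Y.…}, done: !Unit.&{ack: +{data: rec Y.…, done: end, more: end}, stop: !Int.rec Y.…, done: &{retry: rec Y.…, data: end, stop: rec Y.…}}}
[4] & data  match  state: &{stop: ?Bool.?Int.rec Y.…, more: +{ok: !Bool.rec Y.…, data: ?Unit.end, retry: ?Str.end}, err: ?Str.&{ok: rec Y.…, err: rec Y.…}}
[5] & err  match  state: ?Str.&{ok: rec Y.…, err: rec Y.…}
trace exhausted — no violation

NONE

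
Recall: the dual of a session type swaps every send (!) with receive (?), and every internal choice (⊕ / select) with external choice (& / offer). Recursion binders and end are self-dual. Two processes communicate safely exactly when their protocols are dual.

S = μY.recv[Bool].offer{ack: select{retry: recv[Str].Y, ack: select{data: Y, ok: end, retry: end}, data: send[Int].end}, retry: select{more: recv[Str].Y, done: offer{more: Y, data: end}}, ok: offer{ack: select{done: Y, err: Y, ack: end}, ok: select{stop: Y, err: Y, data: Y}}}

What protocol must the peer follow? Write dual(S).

μY ↦ μY  (binder kept)
  recv[Bool] ↦ send[Bool]
    offer{ack,retry,ok} ↦ select{ack,retry,ok}  (offer→select)
      case ack:
        select{retry,ack,data} ↦ offer{retry,ack,data}  (internal→external)
          case retry:
            recv[Str] ↦ send[Str]
              Y ↦ Y
          case ack:
            select{data,ok,retry} ↦ offer{data,ok,retry}  (internal→external)
              case data:
                Y ↦ Y
              case ok:
                end ↦ end
              case retry:
                end ↦ end
          case data:
            send[Int] ↦ recv[Int]
              end ↦ end
      case retry:
        select{more,done} ↦ offer{more,done}  (internal→external)
          case more:
            recv[Str] ↦ send[Str]
              Y ↦ Y
          case done:
            offer{more,data} ↦ select{more,data}  (offer→select)
              case more:
                Y ↦ Y
              case data:
                end ↦ end
      case ok:
        offer{ack,ok} ↦ select{ack,ok}  (offer→select)
          case ack:
            select{done,err,ack} ↦ offer{done,err,ack}  (internal→external)
              case done:
                Y ↦ Y
              case err:
                Y ↦ Y
              case ack:
                end ↦ end
          case ok:
            select{stop,err,data} ↦ offer{stop,err,data}  (internal→external)
              case stop:
                Y ↦ Y
              case err:
                Y ↦ Y
              case data:
                Y ↦ Y

μY.send[Bool].select{ack: offer{retry: send[Str].Y, ack: offer{data: Y, ok: end, retry: end}, data: recv[Int].end}, retry: offer{more: send[Str].Y, done: select{more: Y, data: end}}, ok: select{ack: offer{done: Y, err: Y, ack: end}, ok: offer{stop: Y, err: Y, data: Y}}}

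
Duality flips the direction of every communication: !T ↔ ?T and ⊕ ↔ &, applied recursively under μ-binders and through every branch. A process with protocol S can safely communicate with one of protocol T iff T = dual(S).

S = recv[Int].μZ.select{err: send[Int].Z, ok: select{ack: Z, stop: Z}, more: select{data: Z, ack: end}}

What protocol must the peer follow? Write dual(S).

send[Int].μZ.offer{err: recv[Int].Z, ok: offer{ack: Z, stop: Z}, more: offer{data: Z, ack: end}}

recv[Int] ↦ send[Int]
  μZ ↦ μZ  (rec unchanged)
    select{err,ok,more} ↦ offer{err,ok,more}  (internal→external)
      case err:
        send[Int] ↦ recv[Int]
          dual(Z) = Z
      case ok:
        select{ack,stop} ↦ offer{ack,stop}  (internal→external)
          case ack:
            dual(Z) = Z
          case stop:
            dual(Z) = Z
      case more:
        select{data,ack} ↦ offer{data,ack}  (internal→external)
          case data:
            dual(Z) = Z
          case ack:
            dual(end) = end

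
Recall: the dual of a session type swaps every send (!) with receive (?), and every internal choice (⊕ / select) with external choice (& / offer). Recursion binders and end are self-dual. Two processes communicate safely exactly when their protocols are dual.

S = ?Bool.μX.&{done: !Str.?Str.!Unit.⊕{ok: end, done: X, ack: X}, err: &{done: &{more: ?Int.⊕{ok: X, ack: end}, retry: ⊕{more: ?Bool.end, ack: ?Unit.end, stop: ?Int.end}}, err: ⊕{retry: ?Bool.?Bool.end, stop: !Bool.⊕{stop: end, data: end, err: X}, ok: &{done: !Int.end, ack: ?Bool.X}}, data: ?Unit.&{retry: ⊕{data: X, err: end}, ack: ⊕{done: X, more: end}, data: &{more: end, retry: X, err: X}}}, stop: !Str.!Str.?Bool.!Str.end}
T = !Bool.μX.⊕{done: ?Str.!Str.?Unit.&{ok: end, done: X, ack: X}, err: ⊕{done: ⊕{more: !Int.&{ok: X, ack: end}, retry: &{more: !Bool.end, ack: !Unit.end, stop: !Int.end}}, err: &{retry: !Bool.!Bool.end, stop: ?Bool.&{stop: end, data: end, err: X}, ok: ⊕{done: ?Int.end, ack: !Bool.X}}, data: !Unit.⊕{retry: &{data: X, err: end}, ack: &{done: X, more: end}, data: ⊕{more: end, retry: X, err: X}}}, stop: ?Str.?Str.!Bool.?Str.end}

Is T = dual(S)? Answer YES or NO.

?Bool vs !Bool  ok
  μX vs μX  ok (binder kept)
    &{done,err,stop} vs ⊕{done,err,stop}  ok same labels
      • done:
        !Str vs ?Str  ok
          ?Str vs !Str  ok
            !Unit vs ?Unit  ok
              ⊕{ok,done,ack} vs &{ok,done,ack}  ok same labels
                • ok:
                  end vs end  ok
                • done:
                  X vs X  ok
                • ack:
                  X vs X  ok
      • err:
        &{done,err,data} vs ⊕{done,err,data}  ok same labels
          • done:
            &{more,retry} vs ⊕{more,retry}  ok same labels
              • more:
                ?Int vs !Int  ok
                  ⊕{ok,ack} vs &{ok,ack}  ok same labels
                    • ok:
                      X vs X  ok
                    • ack:
                      end vs end  ok
              • retry:
                ⊕{more,ack,stop} vs &{more,ack,stop}  ok same labels
                  • more:
                    ?Bool vs !Bool  ok
                      end vs end  ok
                  • ack:
                    ?Unit vs !Unit  ok
                      end vs end  ok
                  • stop:
                    ?Int vs !Int  ok
                      end vs end  ok
          • err:
            ⊕{retry,stop,ok} vs &{retry,stop,ok}  ok same labels
              • retry:
                ?Bool vs !Bool  ok
                  ?Bool vs !Bool  ok
                    end vs end  ok
              • stop:
                !Bool vs ?Bool  ok
                  ⊕{stop,data,err} vs &{stop,data,err}  ok same labels
                    • stop:
                      end vs end  ok
                    • data:
                      end vs end  ok
                    • err:
                      X vs X  ok
              • ok:
                &{done,ack} vs ⊕{done,ack}  ok same labels
                  • done:
                    !Int vs ?Int  ok
                      end vs end  ok
                  • ack:
                    ?Bool vs !Bool  ok
                      X vs X  ok
          • data:
            ?Unit vs !Unit  ok
              &{retry,ack,data} vs ⊕{retry,ack,data}  ok same labels
                • retry:
                  ⊕{data,err} vs &{data,err}  ok same labels
                    • data:
                      X vs X  ok
                    • err:
                      end vs end  ok
                • ack:
                  ⊕{done,more} vs &{done,more}  ok same labels
                    • done:
                      X vs X  ok
                    • more:
                      end vs end  ok
                • data:
                  &{more,retry,err} vs ⊕{more,retry,err}  ok same labels
                    • more:
                      end vs end  ok
                    • retry:
                      X vs X  ok
                    • err:
                      X vs X  ok
      • stop:
        !Str vs ?Str  ok
          !Str vs ?Str  ok
            ?Bool vs !Bool  ok
              !Str vs ?Str  ok
                end vs end  ok

YES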